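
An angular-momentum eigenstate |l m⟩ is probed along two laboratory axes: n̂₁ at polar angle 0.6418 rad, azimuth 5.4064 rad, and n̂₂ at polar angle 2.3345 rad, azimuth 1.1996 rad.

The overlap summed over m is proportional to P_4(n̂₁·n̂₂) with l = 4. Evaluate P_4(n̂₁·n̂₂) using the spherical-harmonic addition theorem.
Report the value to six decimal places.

Addition theorem: P_4(cos γ) = (4π/9) Σ_m Y*_{lm}(Ω₁) Y_{lm}(Ω₂), m = −4…4:
  term(m=-4) = (-0.002987, -0.006159)   from Y*(Ω₁)=(-0.053078, 0.020316), Y(Ω₂)=(0.010346, 0.119994)
  term(m=-3) = (-0.070058, -0.003789)   from Y*(Ω₁)=(-0.187591, -0.105236), Y(Ω₂)=(0.292681, -0.143992)
  term(m=-2) = (-0.091056, 0.145360)   from Y*(Ω₁)=(-0.076077, -0.411588), Y(Ω₂)=(-0.301961, -0.277045)
  term(m=-1) = (0.013483, 0.024357)   from Y*(Ω₁)=(0.216409, -0.260076), Y(Ω₂)=(-0.029847, 0.076680)
  term(m=+0) = (0.068804, 0.000000)   from Y*(Ω₁)=(-0.194619, -0.000000), Y(Ω₂)=(-0.353533, 0.000000)
  term(m=+1) = (0.013483, -0.024357)   from Y*(Ω₁)=(-0.216409, -0.260076), Y(Ω₂)=(0.029847, 0.076680)
  term(m=+2) = (-0.091056, -0.145360)   from Y*(Ω₁)=(-0.076077, 0.411588), Y(Ω₂)=(-0.301961, 0.277045)
  term(m=+3) = (-0.070058, 0.003789)   from Y*(Ω₁)=(0.187591, -0.105236), Y(Ω₂)=(-0.292681, -0.143992)
  term(m=+4) = (-0.002987, 0.006159)   from Y*(Ω₁)=(-0.053078, -0.020316), Y(Ω₂)=(0.010346, -0.119994)
Σ over m = (-0.232430, 0.000000); ×(4π/9) → (-0.324534, 0.000000). Real part: -0.324534

-0.324534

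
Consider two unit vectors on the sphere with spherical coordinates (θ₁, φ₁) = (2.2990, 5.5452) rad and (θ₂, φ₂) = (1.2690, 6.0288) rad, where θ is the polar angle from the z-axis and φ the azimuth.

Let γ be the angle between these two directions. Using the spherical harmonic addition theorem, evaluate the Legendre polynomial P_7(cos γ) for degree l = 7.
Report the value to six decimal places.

0.068607

Expand P_7 via completeness: Σ_{m} conj(Y_{7,m}) at Ω₁ times Y_{7,m} at Ω₂ —
  term(m=-7) = -0.022650+0.005630i   from Y*(Ω₁)=+0.028267+0.057997i, Y(Ω₂)=-0.075375+0.353807i
  term(m=-6) = +0.088103+0.021560i   from Y*(Ω₁)=+0.060414-0.206609i, Y(Ω₂)=+0.018738+0.420945i
  term(m=-5) = -0.013107-0.011580i   from Y*(Ω₁)=-0.345095+0.210789i, Y(Ω₂)=+0.012735+0.041333i
  term(m=-4) = -0.049901-0.131138i   from Y*(Ω₁)=+0.410535+0.078806i, Y(Ω₂)=-0.176370-0.285576i
  term(m=-3) = -0.001656+0.013736i   from Y*(Ω₁)=-0.050246-0.067042i, Y(Ω₂)=-0.119340-0.114146i
  term(m=-2) = +0.050615-0.073416i   from Y*(Ω₁)=+0.031128-0.327279i, Y(Ω₂)=+0.236889+0.132124i
  term(m=-1) = -0.043564+0.022880i   from Y*(Ω₁)=-0.177697+0.161598i, Y(Ω₂)=+0.198277+0.051556i
  term(m=+0) = +0.066215+0.000000i   from Y*(Ω₁)=-0.265592-0.000000i, Y(Ω₂)=-0.249311+0.000000i
  term(m=+1) = -0.043564-0.022880i   from Y*(Ω₁)=+0.177697+0.161598i, Y(Ω₂)=-0.198277+0.051556i
  term(m=+2) = +0.050615+0.073416i   from Y*(Ω₁)=+0.031128+0.327279i, Y(Ω₂)=+0.236889-0.132124i
  term(m=+3) = -0.001656-0.013736i   from Y*(Ω₁)=+0.050246-0.067042i, Y(Ω₂)=+0.119340-0.114146i
  term(m=+4) = -0.049901+0.131138i   from Y*(Ω₁)=+0.410535-0.078806i, Y(Ω₂)=-0.176370+0.285576i
  term(m=+5) = -0.013107+0.011580i   from Y*(Ω₁)=+0.345095+0.210789i, Y(Ω₂)=-0.012735+0.041333i
  term(m=+6) = +0.088103-0.021560i   from Y*(Ω₁)=+0.060414+0.206609i, Y(Ω₂)=+0.018738-0.420945i
  term(m=+7) = -0.022650-0.005630i   from Y*(Ω₁)=-0.028267+0.057997i, Y(Ω₂)=+0.075375+0.353807i
Total Σ_m = +0.081893+0.000000i. Multiply by 0.837758: +0.068607+0.000000i. P_7(cos γ) = 0.068607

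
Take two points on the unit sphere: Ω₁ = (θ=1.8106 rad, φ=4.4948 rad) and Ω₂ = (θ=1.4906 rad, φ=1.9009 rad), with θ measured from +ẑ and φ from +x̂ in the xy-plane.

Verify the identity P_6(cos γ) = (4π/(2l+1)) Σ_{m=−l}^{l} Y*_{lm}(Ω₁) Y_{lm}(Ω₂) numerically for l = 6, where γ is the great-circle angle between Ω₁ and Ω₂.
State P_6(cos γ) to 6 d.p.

Expand P_6 via completeness: Σ_{m} conj(Y_{6,m}) at Ω₁ times Y_{6,m} at Ω₂ —
  m=-6: Y*=-0.10640 + 0.39166j  Y=0.18880 + 0.43460j  product -0.19031 + 0.02770j
  m=-5: Y*=0.30446 + 0.15961j  Y=-0.13150 + 0.01051j  product -0.04171 - 0.01779j
  m=-4: Y*=-0.07770 + 0.09216j  Y=-0.08111 + 0.31714j  product -0.02293 - 0.03212j
  m=-3: Y*=0.20495 + 0.26805j  Y=-0.12660 - 0.08303j  product -0.00369 - 0.05095j
  m=-2: Y*=-0.02497 + 0.01161j  Y=-0.22642 + 0.17580j  product 0.00361 - 0.00702j
  m=-1: Y*=0.07002 + 0.31672j  Y=-0.05128 - 0.14966j  product 0.04381 - 0.02672j
  m=+0: Y*=-0.00240 + 0.00000j  Y=-0.27583 + 0.00000j  product 0.00066 + 0.00000j
  m=+1: Y*=-0.07002 + 0.31672j  Y=0.05128 - 0.14966j  product 0.04381 + 0.02672j
  m=+2: Y*=-0.02497 - 0.01161j  Y=-0.22642 - 0.17580j  product 0.00361 + 0.00702j
  m=+3: Y*=-0.20495 + 0.26805j  Y=0.12660 - 0.08303j  product -0.00369 + 0.05095j
  m=+4: Y*=-0.07770 - 0.09216j  Y=-0.08111 - 0.31714j  product -0.02293 + 0.03212j
  m=+5: Y*=-0.30446 + 0.15961j  Y=0.13150 + 0.01051j  product -0.04171 + 0.01779j
  m=+6: Y*=-0.10640 - 0.39166j  Y=0.18880 - 0.43460j  product -0.19031 - 0.02770j
Total Σ_m = -0.42177 - 0.00000j. Multiply by 0.966644: -0.40770 - 0.00000j. P_6(cos γ) = -0.407697

-0.407697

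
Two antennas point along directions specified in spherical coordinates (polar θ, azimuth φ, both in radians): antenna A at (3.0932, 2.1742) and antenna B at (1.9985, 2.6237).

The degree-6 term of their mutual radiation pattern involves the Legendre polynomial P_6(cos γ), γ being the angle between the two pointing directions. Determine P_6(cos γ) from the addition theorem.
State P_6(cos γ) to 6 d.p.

Expand P_6 via completeness: Σ_{m} conj(Y_{6,m}) at Ω₁ times Y_{6,m} at Ω₂ —
  [-6]  conj(Y_{6,-6})(Ω₁) = 0.00000 + 0.00000j ; Y_{6,-6}(Ω₂) = -0.27402 + 0.00939j ; Δ = -0.00000 - 0.00000j
  [-5]  conj(Y_{6,-5})(Ω₁) = 0.00000 + 0.00000j ; Y_{6,-5}(Ω₂) = -0.36863 + 0.22709j ; Δ = -0.00000 - 0.00000j
  [-4]  conj(Y_{6,-4})(Ω₁) = -0.00001 + 0.00001j ; Y_{6,-4}(Ω₂) = -0.10480 + 0.19148j ; Δ = -0.00000 - 0.00000j
  [-3]  conj(Y_{6,-3})(Ω₁) = -0.00057 - 0.00014j ; Y_{6,-3}(Ω₂) = -0.00386 - 0.22540j ; Δ = -0.00003 + 0.00013j
  [-2]  conj(Y_{6,-2})(Ω₁) = -0.00431 - 0.01132j ; Y_{6,-2}(Ω₂) = -0.15399 - 0.25982j ; Δ = -0.00228 + 0.00286j
  [-1]  conj(Y_{6,-1})(Ω₁) = 0.08941 - 0.12975j ; Y_{6,-1}(Ω₂) = 0.11016 + 0.06277j ; Δ = 0.01799 - 0.00868j
  [+0]  conj(Y_{6,0})(Ω₁) = 0.99225 + 0.00000j ; Y_{6,0}(Ω₂) = 0.31258 + 0.00000j ; Δ = 0.31016 + 0.00000j
  [+1]  conj(Y_{6,1})(Ω₁) = -0.08941 - 0.12975j ; Y_{6,1}(Ω₂) = -0.11016 + 0.06277j ; Δ = 0.01799 + 0.00868j
  [+2]  conj(Y_{6,2})(Ω₁) = -0.00431 + 0.01132j ; Y_{6,2}(Ω₂) = -0.15399 + 0.25982j ; Δ = -0.00228 - 0.00286j
  [+3]  conj(Y_{6,3})(Ω₁) = 0.00057 - 0.00014j ; Y_{6,3}(Ω₂) = 0.00386 - 0.22540j ; Δ = -0.00003 - 0.00013j
  [+4]  conj(Y_{6,4})(Ω₁) = -0.00001 - 0.00001j ; Y_{6,4}(Ω₂) = -0.10480 - 0.19148j ; Δ = -0.00000 + 0.00000j
  [+5]  conj(Y_{6,5})(Ω₁) = -0.00000 + 0.00000j ; Y_{6,5}(Ω₂) = 0.36863 + 0.22709j ; Δ = -0.00000 + 0.00000j
  [+6]  conj(Y_{6,6})(Ω₁) = 0.00000 - 0.00000j ; Y_{6,6}(Ω₂) = -0.27402 - 0.00939j ; Δ = -0.00000 + 0.00000j
Σ over m = 0.34154 + 0.00000j; ×(4π/13) → 0.33014 + 0.00000j. Real part: 0.330144

0.330144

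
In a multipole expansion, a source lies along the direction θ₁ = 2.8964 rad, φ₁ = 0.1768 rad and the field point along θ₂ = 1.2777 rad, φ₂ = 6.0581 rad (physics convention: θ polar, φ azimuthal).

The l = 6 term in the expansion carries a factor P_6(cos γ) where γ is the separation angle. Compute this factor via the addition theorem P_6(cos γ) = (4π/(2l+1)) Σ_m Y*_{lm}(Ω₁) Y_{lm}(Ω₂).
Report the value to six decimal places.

-0.283947

Term-by-term m-sum for l=6 (normalisation 4π/13 = 0.966644):
  term(m=-6) = -0.00003 + 0.00002j   from Y*(Ω₁)=0.00005 + 0.00009j, Y(Ω₂)=0.08127 + 0.36294j
  term(m=-5) = 0.00023 - 0.00048j   from Y*(Ω₁)=-0.00087 - 0.00106j, Y(Ω₂)=0.16750 + 0.35089j
  term(m=-4) = 0.00001 - 0.00028j   from Y*(Ω₁)=0.00881 + 0.00753j, Y(Ω₂)=-0.01523 - 0.01921j
  term(m=-3) = 0.00816 + 0.02134j   from Y*(Ω₁)=-0.05732 - 0.03362j, Y(Ω₂)=-0.26833 - 0.21489j
  term(m=-2) = -0.01440 - 0.01494j   from Y*(Ω₁)=0.23921 + 0.08829j, Y(Ω₂)=-0.07326 - 0.03541j
  term(m=-1) = -0.16620 - 0.07064j   from Y*(Ω₁)=-0.57237 - 0.10226j, Y(Ω₂)=0.30277 + 0.06932j
  term(m=+0) = 0.05073 + 0.00000j   from Y*(Ω₁)=0.46824 + 0.00000j, Y(Ω₂)=0.10834 + 0.00000j
  term(m=+1) = -0.16620 + 0.07064j   from Y*(Ω₁)=0.57237 - 0.10226j, Y(Ω₂)=-0.30277 + 0.06932j
  term(m=+2) = -0.01440 + 0.01494j   from Y*(Ω₁)=0.23921 - 0.08829j, Y(Ω₂)=-0.07326 + 0.03541j
  term(m=+3) = 0.00816 - 0.02134j   from Y*(Ω₁)=0.05732 - 0.03362j, Y(Ω₂)=0.26833 - 0.21489j
  term(m=+4) = 0.00001 + 0.00028j   from Y*(Ω₁)=0.00881 - 0.00753j, Y(Ω₂)=-0.01523 + 0.01921j
  term(m=+5) = 0.00023 + 0.00048j   from Y*(Ω₁)=0.00087 - 0.00106j, Y(Ω₂)=-0.16750 + 0.35089j
  term(m=+6) = -0.00003 - 0.00002j   from Y*(Ω₁)=0.00005 - 0.00009j, Y(Ω₂)=0.08127 - 0.36294j
Σ over m = -0.29374 + 0.00000j; ×(4π/13) → -0.28395 + 0.00000j. Real part: -0.283947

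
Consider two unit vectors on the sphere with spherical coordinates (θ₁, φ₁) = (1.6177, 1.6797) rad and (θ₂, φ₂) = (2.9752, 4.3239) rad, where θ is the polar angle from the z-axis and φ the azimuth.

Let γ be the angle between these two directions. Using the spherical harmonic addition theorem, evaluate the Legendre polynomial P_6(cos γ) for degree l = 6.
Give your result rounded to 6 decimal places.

-0.249865

Addition theorem: P_6(cos γ) = (4π/13) Σ_m Y*_{lm}(Ω₁) Y_{lm}(Ω₂), m = −6…6:
  m=-6: Y*=-0.38105 - 0.29174j  Y=0.00001 - 0.00001j  product -0.00000 + 0.00000j
  m=-5: Y*=0.04042 - 0.06675j  Y=0.00019 + 0.00007j  product 0.00001 - 0.00001j
  m=-4: Y*=-0.31425 - 0.14626j  Y=0.00004 + 0.00260j  product 0.00037 - 0.00082j
  m=-3: Y*=0.02907 - 0.08579j  Y=-0.02065 + 0.00886j  product 0.00016 + 0.00203j
  m=-2: Y*=-0.30480 - 0.06746j  Y=-0.09370 - 0.09213j  product 0.02234 + 0.03440j
  m=-1: Y*=0.01035 - 0.09464j  Y=0.17938 - 0.43826j  product -0.03962 - 0.02151j
  m=+0: Y*=-0.30327 + 0.00000j  Y=0.74192 + 0.00000j  product -0.22500 + 0.00000j
  m=+1: Y*=-0.01035 - 0.09464j  Y=-0.17938 - 0.43826j  product -0.03962 + 0.02151j
  m=+2: Y*=-0.30480 + 0.06746j  Y=-0.09370 + 0.09213j  product 0.02234 - 0.03440j
  m=+3: Y*=-0.02907 - 0.08579j  Y=0.02065 + 0.00886j  product 0.00016 - 0.00203j
  m=+4: Y*=-0.31425 + 0.14626j  Y=0.00004 - 0.00260j  product 0.00037 + 0.00082j
  m=+5: Y*=-0.04042 - 0.06675j  Y=-0.00019 + 0.00007j  product 0.00001 + 0.00001j
  m=+6: Y*=-0.38105 + 0.29174j  Y=0.00001 + 0.00001j  product -0.00000 - 0.00000j
Σ over m = -0.25849 - 0.00000j; ×(4π/13) → -0.24987 - 0.00000j. Real part: -0.249865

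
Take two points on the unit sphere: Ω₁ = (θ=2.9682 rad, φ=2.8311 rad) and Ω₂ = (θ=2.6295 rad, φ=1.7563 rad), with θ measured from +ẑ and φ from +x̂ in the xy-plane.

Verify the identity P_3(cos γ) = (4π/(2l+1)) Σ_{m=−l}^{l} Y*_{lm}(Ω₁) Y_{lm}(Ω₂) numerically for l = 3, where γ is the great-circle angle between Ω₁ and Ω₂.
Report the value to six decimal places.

Term-by-term m-sum for l=3 (normalisation 4π/7 = 1.795196):
  m=-3: (-0.001278, 0.001719) × (0.025929, 0.041680) = (-0.000105, -0.000009)  (running Σ = (-0.000105, -0.000009))
  m=-2: (-0.024369, 0.017434) × (0.199351, -0.077552) = (-0.003506, 0.005365)  (running Σ = (-0.003611, 0.005357))
  m=-1: (-0.204461, 0.065606) × (-0.081767, -0.435718) = (0.045304, 0.083723)  (running Σ = (0.041693, 0.089080))
  m=0: (-0.680456, -0.000000) × (-0.260078, 0.000000) = (0.176972, 0.000000)  (running Σ = (0.218665, 0.089080))
  m=1: (0.204461, 0.065606) × (0.081767, -0.435718) = (0.045304, -0.083723)  (running Σ = (0.263968, 0.005357))
  m=2: (-0.024369, -0.017434) × (0.199351, 0.077552) = (-0.003506, -0.005365)  (running Σ = (0.260462, -0.000009))
  m=3: (0.001278, 0.001719) × (-0.025929, 0.041680) = (-0.000105, 0.000009)  (running Σ = (0.260358, 0.000000))
Σ over m = (0.260358, 0.000000); ×(4π/7) → (0.467393, 0.000000). Real part: 0.467393

0.467393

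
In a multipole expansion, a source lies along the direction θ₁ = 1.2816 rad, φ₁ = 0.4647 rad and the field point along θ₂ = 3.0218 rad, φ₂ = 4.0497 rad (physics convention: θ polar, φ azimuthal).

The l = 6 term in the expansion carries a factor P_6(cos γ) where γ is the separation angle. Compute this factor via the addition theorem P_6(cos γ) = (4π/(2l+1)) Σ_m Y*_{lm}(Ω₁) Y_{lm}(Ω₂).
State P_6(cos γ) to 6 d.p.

0.276754

Term-by-term m-sum for l=6 (normalisation 4π/13 = 0.966644):
  m=-6: (-0.351399, 0.129623) × (0.000001, 0.000001) = (-0.000000, -0.000000)  (running Σ = (-0.000000, -0.000000))
  m=-5: (-0.263905, 0.281751) × (-0.000007, 0.000040) = (-0.000009, -0.000012)  (running Σ = (-0.000010, -0.000013))
  m=-4: (0.009013, -0.030425) × (-0.000632, 0.000338) = (0.000005, 0.000022)  (running Σ = (-0.000005, 0.000010))
  m=-3: (-0.060534, -0.339016) × (-0.007914, -0.003508) = (-0.000710, 0.002895)  (running Σ = (-0.000716, 0.002905))
  m=-2: (-0.043975, -0.058891) × (-0.017315, -0.069131) = (-0.003310, 0.004060)  (running Σ = (-0.004025, 0.006965))
  m=-1: (0.279696, 0.140216) × (0.225328, -0.288725) = (0.103507, -0.049161)  (running Σ = (0.099482, -0.042196))
  m=0: (0.100456, -0.000000) × (0.869442, 0.000000) = (0.087340, 0.000000)  (running Σ = (0.186822, -0.042196))
  m=1: (-0.279696, 0.140216) × (-0.225328, -0.288725) = (0.103507, 0.049161)  (running Σ = (0.290329, 0.006965))
  m=2: (-0.043975, 0.058891) × (-0.017315, 0.069131) = (-0.003310, -0.004060)  (running Σ = (0.287020, 0.002905))
  m=3: (0.060534, -0.339016) × (0.007914, -0.003508) = (-0.000710, -0.002895)  (running Σ = (0.286309, 0.000010))
  m=4: (0.009013, 0.030425) × (-0.000632, -0.000338) = (0.000005, -0.000022)  (running Σ = (0.286314, -0.000013))
  m=5: (0.263905, 0.281751) × (0.000007, 0.000040) = (-0.000009, 0.000012)  (running Σ = (0.286304, -0.000000))
  m=6: (-0.351399, -0.129623) × (0.000001, -0.000001) = (-0.000000, 0.000000)  (running Σ = (0.286304, 0.000000))
Total Σ_m = (0.286304, 0.000000). Multiply by 0.966644: (0.276754, 0.000000). P_6(cos γ) = 0.276754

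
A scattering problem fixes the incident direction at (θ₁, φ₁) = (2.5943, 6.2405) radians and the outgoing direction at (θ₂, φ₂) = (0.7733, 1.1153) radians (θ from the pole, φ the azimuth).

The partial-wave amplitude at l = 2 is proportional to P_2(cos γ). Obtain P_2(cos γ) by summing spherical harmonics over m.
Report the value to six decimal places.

Summing Y*_{l m}(θ₁,φ₁)·Y_{l m}(θ₂,φ₂) over m ∈ [−2, 2]; prefactor 4π/(2·2+1) = 2.513274:
  m=-2: Y*=(0.104219, -0.008919)  Y=(-0.115521, -0.148908)  product (-0.013368, -0.014489)
  m=-1: Y*=(-0.342984, 0.014649)  Y=(0.169875, -0.346789)  product (-0.053184, 0.121432)
  m=+0: Y*=(0.374566, -0.000000)  Y=(0.169142, 0.000000)  product (0.063355, 0.000000)
  m=+1: Y*=(0.342984, 0.014649)  Y=(-0.169875, -0.346789)  product (-0.053184, -0.121432)
  m=+2: Y*=(0.104219, 0.008919)  Y=(-0.115521, 0.148908)  product (-0.013368, 0.014489)
Total Σ_m = (-0.069749, 0.000000). Multiply by 2.513274: (-0.175299, 0.000000). P_2(cos γ) = -0.175299

-0.175299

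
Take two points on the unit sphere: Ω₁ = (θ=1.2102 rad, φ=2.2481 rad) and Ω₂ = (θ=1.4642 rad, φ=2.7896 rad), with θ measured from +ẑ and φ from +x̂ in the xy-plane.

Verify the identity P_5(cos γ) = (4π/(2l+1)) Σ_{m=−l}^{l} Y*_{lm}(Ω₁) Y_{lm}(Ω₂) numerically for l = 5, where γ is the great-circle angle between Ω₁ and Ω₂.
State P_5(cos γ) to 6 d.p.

Addition theorem: P_5(cos γ) = (4π/11) Σ_m Y*_{lm}(Ω₁) Y_{lm}(Ω₂), m = −5…5:
  term(m=-5) = -0.13624 - 0.06316j   from Y*(Ω₁)=0.08072 - 0.32295j, Y(Ω₂)=0.08483 - 0.44306j
  term(m=-4) = -0.03397 - 0.05017j   from Y*(Ω₁)=-0.36042 + 0.16633j, Y(Ω₂)=0.02474 + 0.15062j
  term(m=-3) = 0.00056 + 0.01041j   from Y*(Ω₁)=0.03056 + 0.01518j, Y(Ω₂)=0.15039 + 0.26585j
  term(m=-2) = 0.02648 - 0.04990j   from Y*(Ω₁)=0.07036 + 0.32037j, Y(Ω₂)=-0.13128 - 0.11147j
  term(m=-1) = -0.02882 + 0.01733j   from Y*(Ω₁)=0.07839 - 0.09748j, Y(Ω₂)=-0.25237 - 0.09269j
  term(m=+0) = 0.05300 + 0.00000j   from Y*(Ω₁)=0.29966 + 0.00000j, Y(Ω₂)=0.17688 + 0.00000j
  term(m=+1) = -0.02882 - 0.01733j   from Y*(Ω₁)=-0.07839 - 0.09748j, Y(Ω₂)=0.25237 - 0.09269j
  term(m=+2) = 0.02648 + 0.04990j   from Y*(Ω₁)=0.07036 - 0.32037j, Y(Ω₂)=-0.13128 + 0.11147j
  term(m=+3) = 0.00056 - 0.01041j   from Y*(Ω₁)=-0.03056 + 0.01518j, Y(Ω₂)=-0.15039 + 0.26585j
  term(m=+4) = -0.03397 + 0.05017j   from Y*(Ω₁)=-0.36042 - 0.16633j, Y(Ω₂)=0.02474 - 0.15062j
  term(m=+5) = -0.13624 + 0.06316j   from Y*(Ω₁)=-0.08072 - 0.32295j, Y(Ω₂)=-0.08483 - 0.44306j
Total Σ_m = -0.29099 + 0.00000j. Multiply by 1.142397: -0.33242 + 0.00000j. P_5(cos γ) = -0.332423

-0.332423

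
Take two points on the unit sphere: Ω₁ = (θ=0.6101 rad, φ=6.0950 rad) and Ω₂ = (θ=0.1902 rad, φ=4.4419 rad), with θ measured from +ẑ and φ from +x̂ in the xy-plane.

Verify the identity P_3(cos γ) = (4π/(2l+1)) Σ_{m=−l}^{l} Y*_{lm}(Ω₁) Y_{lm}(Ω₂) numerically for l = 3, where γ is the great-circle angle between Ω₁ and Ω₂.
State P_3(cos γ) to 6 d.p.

0.066589

Summing Y*_{l m}(θ₁,φ₁)·Y_{l m}(θ₂,φ₂) over m ∈ [−3, 3]; prefactor 4π/(2·3+1) = 1.795196:
  [-3]  conj(Y_{3,-3})(Ω₁) = 0.06630 - 0.04199j ; Y_{3,-3}(Ω₂) = 0.00204 - 0.00194j ; Δ = 0.00005 - 0.00021j
  [-2]  conj(Y_{3,-2})(Ω₁) = 0.25572 - 0.10106j ; Y_{3,-2}(Ω₂) = -0.03075 - 0.01847j ; Δ = -0.00973 - 0.00162j
  [-1]  conj(Y_{3,-1})(Ω₁) = 0.42903 - 0.08170j ; Y_{3,-1}(Ω₂) = -0.06239 + 0.22499j ; Δ = -0.00838 + 0.10162j
  [+0]  conj(Y_{3,0})(Ω₁) = 0.10969 + 0.00000j ; Y_{3,0}(Ω₂) = 0.66741 + 0.00000j ; Δ = 0.07321 + 0.00000j
  [+1]  conj(Y_{3,1})(Ω₁) = -0.42903 - 0.08170j ; Y_{3,1}(Ω₂) = 0.06239 + 0.22499j ; Δ = -0.00838 - 0.10162j
  [+2]  conj(Y_{3,2})(Ω₁) = 0.25572 + 0.10106j ; Y_{3,2}(Ω₂) = -0.03075 + 0.01847j ; Δ = -0.00973 + 0.00162j
  [+3]  conj(Y_{3,3})(Ω₁) = -0.06630 - 0.04199j ; Y_{3,3}(Ω₂) = -0.00204 - 0.00194j ; Δ = 0.00005 + 0.00021j
Accumulated sum 0.03709 - 0.00000j; after 4π/(2l+1) scaling, 0.06659 - 0.00000j ⇒ P_3 = 0.066589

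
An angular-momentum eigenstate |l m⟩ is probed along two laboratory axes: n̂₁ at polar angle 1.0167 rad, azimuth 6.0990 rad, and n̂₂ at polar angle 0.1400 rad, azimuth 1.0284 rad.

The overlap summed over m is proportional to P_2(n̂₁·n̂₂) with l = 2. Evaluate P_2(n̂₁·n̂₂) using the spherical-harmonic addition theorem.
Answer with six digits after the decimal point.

Summing Y*_{l m}(θ₁,φ₁)·Y_{l m}(θ₂,φ₂) over m ∈ [−2, 2]; prefactor 4π/(2·2+1) = 2.513274:
  term(m=-2) = -0.001585-0.001380i   from Y*(Ω₁)=+0.260591-0.100586i, Y(Ω₂)=-0.003513-0.006651i
  term(m=-1) = +0.012937-0.034558i   from Y*(Ω₁)=+0.339827-0.063309i, Y(Ω₂)=+0.055103-0.091428i
  term(m=+0) = -0.032720-0.000000i   from Y*(Ω₁)=-0.053433-0.000000i, Y(Ω₂)=+0.612359+0.000000i
  term(m=+1) = +0.012937+0.034558i   from Y*(Ω₁)=-0.339827-0.063309i, Y(Ω₂)=-0.055103-0.091428i
  term(m=+2) = -0.001585+0.001380i   from Y*(Ω₁)=+0.260591+0.100586i, Y(Ω₂)=-0.003513+0.006651i
Total Σ_m = -0.010015-0.000000i. Multiply by 2.513274: -0.025170-0.000000i. P_2(cos γ) = -0.025170

-0.025170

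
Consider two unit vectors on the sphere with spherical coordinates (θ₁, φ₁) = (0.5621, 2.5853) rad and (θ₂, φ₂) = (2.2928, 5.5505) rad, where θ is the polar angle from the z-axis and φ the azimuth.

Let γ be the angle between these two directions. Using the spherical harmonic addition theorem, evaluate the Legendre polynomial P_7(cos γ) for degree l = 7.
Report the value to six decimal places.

Expand P_7 via completeness: Σ_{m} conj(Y_{7,m}) at Ω₁ times Y_{7,m} at Ω₂ —
  term(m=-7) = -0.00014 - 0.00039j   from Y*(Ω₁)=0.00446 - 0.00417j, Y(Ω₂)=0.02712 - 0.06132j
  term(m=-6) = -0.00393 - 0.00699j   from Y*(Ω₁)=-0.03559 + 0.00707j, Y(Ω₂)=0.06871 + 0.20997j
  term(m=-5) = -0.03405 - 0.04135j   from Y*(Ω₁)=0.12267 + 0.04619j, Y(Ω₂)=-0.35426 - 0.20370j
  term(m=-4) = -0.09912 - 0.08443j   from Y*(Ω₁)=-0.19234 - 0.25073j, Y(Ω₂)=0.40290 - 0.08623j
  term(m=-3) = -0.02854 - 0.01669j   from Y*(Ω₁)=0.04764 + 0.48416j, Y(Ω₂)=-0.03989 + 0.05502j
  term(m=-2) = 0.11308 + 0.04164j   from Y*(Ω₁)=0.15877 - 0.32191j, Y(Ω₂)=0.03533 + 0.33387j
  term(m=-1) = -0.03519 - 0.00627j   from Y*(Ω₁)=0.13413 - 0.08340j, Y(Ω₂)=-0.16825 - 0.15139j
  term(m=+0) = 0.11595 + 0.00000j   from Y*(Ω₁)=-0.41948 + 0.00000j, Y(Ω₂)=-0.27642 + 0.00000j
  term(m=+1) = -0.03519 + 0.00627j   from Y*(Ω₁)=-0.13413 - 0.08340j, Y(Ω₂)=0.16825 - 0.15139j
  term(m=+2) = 0.11308 - 0.04164j   from Y*(Ω₁)=0.15877 + 0.32191j, Y(Ω₂)=0.03533 - 0.33387j
  term(m=+3) = -0.02854 + 0.01669j   from Y*(Ω₁)=-0.04764 + 0.48416j, Y(Ω₂)=0.03989 + 0.05502j
  term(m=+4) = -0.09912 + 0.08443j   from Y*(Ω₁)=-0.19234 + 0.25073j, Y(Ω₂)=0.40290 + 0.08623j
  term(m=+5) = -0.03405 + 0.04135j   from Y*(Ω₁)=-0.12267 + 0.04619j, Y(Ω₂)=0.35426 - 0.20370j
  term(m=+6) = -0.00393 + 0.00699j   from Y*(Ω₁)=-0.03559 - 0.00707j, Y(Ω₂)=0.06871 - 0.20997j
  term(m=+7) = -0.00014 + 0.00039j   from Y*(Ω₁)=-0.00446 - 0.00417j, Y(Ω₂)=-0.02712 - 0.06132j
Total Σ_m = -0.05981 - 0.00000j. Multiply by 0.837758: -0.05010 - 0.00000j. P_7(cos γ) = -0.050103

-0.050103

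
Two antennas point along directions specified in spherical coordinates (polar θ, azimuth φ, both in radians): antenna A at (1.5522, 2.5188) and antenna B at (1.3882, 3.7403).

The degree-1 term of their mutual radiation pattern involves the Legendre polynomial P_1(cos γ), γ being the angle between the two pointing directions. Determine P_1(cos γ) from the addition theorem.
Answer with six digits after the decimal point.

0.339866

Term-by-term m-sum for l=1 (normalisation 4π/3 = 4.188790):
  term(m=-1) = +0.040165-0.110274i   from Y*(Ω₁)=-0.280580+0.201494i, Y(Ω₂)=-0.280656+0.191475i
  term(m=+0) = +0.000806+0.000000i   from Y*(Ω₁)=+0.009086-0.000000i, Y(Ω₂)=+0.088722+0.000000i
  term(m=+1) = +0.040165+0.110274i   from Y*(Ω₁)=+0.280580+0.201494i, Y(Ω₂)=+0.280656+0.191475i
Total Σ_m = +0.081137+0.000000i. Multiply by 4.188790: +0.339866+0.000000i. P_1(cos γ) = 0.339866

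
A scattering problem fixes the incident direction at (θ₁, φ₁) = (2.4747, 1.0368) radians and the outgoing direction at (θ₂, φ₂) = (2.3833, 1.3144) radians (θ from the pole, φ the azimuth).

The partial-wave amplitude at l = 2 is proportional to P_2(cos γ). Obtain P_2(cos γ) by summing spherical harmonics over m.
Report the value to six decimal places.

0.939252

Summing Y*_{l m}(θ₁,φ₁)·Y_{l m}(θ₂,φ₂) over m ∈ [−2, 2]; prefactor 4π/(2·2+1) = 2.513274:
  term(m=-2) = 0.02294 - 0.01423j   from Y*(Ω₁)=-0.07122 + 0.12950j, Y(Ω₂)=-0.15918 - 0.08962j
  term(m=-1) = 0.13928 - 0.03969j   from Y*(Ω₁)=-0.19111 - 0.32320j, Y(Ω₂)=-0.09781 + 0.37310j
  term(m=+0) = 0.04927 + 0.00000j   from Y*(Ω₁)=0.26878 + 0.00000j, Y(Ω₂)=0.18333 + 0.00000j
  term(m=+1) = 0.13928 + 0.03969j   from Y*(Ω₁)=0.19111 - 0.32320j, Y(Ω₂)=0.09781 + 0.37310j
  term(m=+2) = 0.02294 + 0.01423j   from Y*(Ω₁)=-0.07122 - 0.12950j, Y(Ω₂)=-0.15918 + 0.08962j
Σ over m = 0.37372 + 0.00000j; ×(4π/5) → 0.93925 + 0.00000j. Real part: 0.939252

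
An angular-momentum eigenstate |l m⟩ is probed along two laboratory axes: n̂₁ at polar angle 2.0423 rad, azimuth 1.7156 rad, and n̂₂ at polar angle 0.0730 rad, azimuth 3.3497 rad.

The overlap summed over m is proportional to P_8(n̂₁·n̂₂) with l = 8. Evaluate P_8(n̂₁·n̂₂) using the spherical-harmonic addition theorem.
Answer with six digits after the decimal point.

Addition theorem: P_8(cos γ) = (4π/17) Σ_m Y*_{lm}(Ω₁) Y_{lm}(Ω₂), m = −8…8:
  term(m=-8) = 0.00000 - 0.00000j   from Y*(Ω₁)=0.08197 + 0.18738j, Y(Ω₂)=-0.00000 - 0.00000j
  term(m=-7) = -0.00000 - 0.00000j   from Y*(Ω₁)=-0.35403 + 0.22057j, Y(Ω₂)=-0.00000 + 0.00000j
  term(m=-6) = -0.00000 + 0.00000j   from Y*(Ω₁)=-0.25456 - 0.30102j, Y(Ω₂)=0.00000 - 0.00000j
  term(m=-5) = 0.00000 + 0.00000j   from Y*(Ω₁)=0.01302 - 0.01472j, Y(Ω₂)=-0.00001 + 0.00002j
  term(m=-4) = -0.00012 + 0.00003j   from Y*(Ω₁)=-0.28488 - 0.18633j, Y(Ω₂)=0.00025 - 0.00028j
  term(m=-3) = 0.00020 + 0.00103j   from Y*(Ω₁)=0.08314 - 0.17920j, Y(Ω₂)=-0.00431 + 0.00311j
  term(m=-2) = -0.01323 + 0.00168j   from Y*(Ω₁)=-0.23976 - 0.07144j, Y(Ω₂)=0.04876 - 0.02155j
  term(m=-1) = 0.00549 + 0.08663j   from Y*(Ω₁)=0.03648 - 0.25016j, Y(Ω₂)=-0.33597 + 0.07094j
  term(m=+0) = -0.22801 + 0.00000j   from Y*(Ω₁)=-0.21629 + 0.00000j, Y(Ω₂)=1.05416 + 0.00000j
  term(m=+1) = 0.00549 - 0.08663j   from Y*(Ω₁)=-0.03648 - 0.25016j, Y(Ω₂)=0.33597 + 0.07094j
  term(m=+2) = -0.01323 - 0.00168j   from Y*(Ω₁)=-0.23976 + 0.07144j, Y(Ω₂)=0.04876 + 0.02155j
  term(m=+3) = 0.00020 - 0.00103j   from Y*(Ω₁)=-0.08314 - 0.17920j, Y(Ω₂)=0.00431 + 0.00311j
  term(m=+4) = -0.00012 - 0.00003j   from Y*(Ω₁)=-0.28488 + 0.18633j, Y(Ω₂)=0.00025 + 0.00028j
  term(m=+5) = 0.00000 - 0.00000j   from Y*(Ω₁)=-0.01302 - 0.01472j, Y(Ω₂)=0.00001 + 0.00002j
  term(m=+6) = -0.00000 - 0.00000j   from Y*(Ω₁)=-0.25456 + 0.30102j, Y(Ω₂)=0.00000 + 0.00000j
  term(m=+7) = -0.00000 + 0.00000j   from Y*(Ω₁)=0.35403 + 0.22057j, Y(Ω₂)=0.00000 + 0.00000j
  term(m=+8) = 0.00000 + 0.00000j   from Y*(Ω₁)=0.08197 - 0.18738j, Y(Ω₂)=-0.00000 + 0.00000j
Σ over m = -0.24334 - 0.00000j; ×(4π/17) → -0.17988 - 0.00000j. Real part: -0.179878

-0.179878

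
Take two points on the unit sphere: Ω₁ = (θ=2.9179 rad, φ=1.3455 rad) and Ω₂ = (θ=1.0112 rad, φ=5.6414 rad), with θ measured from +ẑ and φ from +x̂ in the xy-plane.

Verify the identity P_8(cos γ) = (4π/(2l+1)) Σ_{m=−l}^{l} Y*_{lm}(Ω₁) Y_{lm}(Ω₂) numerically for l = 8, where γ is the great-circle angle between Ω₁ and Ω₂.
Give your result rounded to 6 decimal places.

Expand P_8 via completeness: Σ_{m} conj(Y_{8,m}) at Ω₁ times Y_{8,m} at Ω₂ —
  term(m=-8) = -0.000000-0.000000i   from Y*(Ω₁)=-0.000001-0.000003i, Y(Ω₂)=+0.056157-0.125114i
  term(m=-7) = -0.000004-0.000018i   from Y*(Ω₁)=+0.000053-0.000000i, Y(Ω₂)=-0.074949-0.335335i
  term(m=-6) = +0.000214-0.000160i   from Y*(Ω₁)=-0.000129+0.000581i, Y(Ω₂)=-0.341513-0.293018i
  term(m=-5) = +0.000968+0.000544i   from Y*(Ω₁)=-0.004331-0.002062i, Y(Ω₂)=-0.230991-0.015577i
  term(m=-4) = +0.000554-0.005809i   from Y*(Ω₁)=+0.017816-0.022506i, Y(Ω₂)=+0.170676-0.110473i
  term(m=-3) = +0.041440-0.013794i   from Y*(Ω₁)=+0.078727+0.098178i, Y(Ω₂)=+0.120490-0.325469i
  term(m=-2) = -0.008537-0.009390i   from Y*(Ω₁)=-0.343125+0.165999i, Y(Ω₂)=+0.009432+0.031930i
  term(m=-1) = +0.095285-0.215397i   from Y*(Ω₁)=-0.151648-0.661678i, Y(Ω₂)=+0.277928+0.207702i
  term(m=+0) = +0.006025+0.000000i   from Y*(Ω₁)=+0.327469-0.000000i, Y(Ω₂)=+0.018398+0.000000i
  term(m=+1) = +0.095285+0.215397i   from Y*(Ω₁)=+0.151648-0.661678i, Y(Ω₂)=-0.277928+0.207702i
  term(m=+2) = -0.008537+0.009390i   from Y*(Ω₁)=-0.343125-0.165999i, Y(Ω₂)=+0.009432-0.031930i
  term(m=+3) = +0.041440+0.013794i   from Y*(Ω₁)=-0.078727+0.098178i, Y(Ω₂)=-0.120490-0.325469i
  term(m=+4) = +0.000554+0.005809i   from Y*(Ω₁)=+0.017816+0.022506i, Y(Ω₂)=+0.170676+0.110473i
  term(m=+5) = +0.000968-0.000544i   from Y*(Ω₁)=+0.004331-0.002062i, Y(Ω₂)=+0.230991-0.015577i
  term(m=+6) = +0.000214+0.000160i   from Y*(Ω₁)=-0.000129-0.000581i, Y(Ω₂)=-0.341513+0.293018i
  term(m=+7) = -0.000004+0.000018i   from Y*(Ω₁)=-0.000053-0.000000i, Y(Ω₂)=+0.074949-0.335335i
  term(m=+8) = -0.000000+0.000000i   from Y*(Ω₁)=-0.000001+0.000003i, Y(Ω₂)=+0.056157+0.125114i
Σ over m = +0.265866-0.000000i; ×(4π/17) → +0.196527-0.000000i. Real part: 0.196527

0.196527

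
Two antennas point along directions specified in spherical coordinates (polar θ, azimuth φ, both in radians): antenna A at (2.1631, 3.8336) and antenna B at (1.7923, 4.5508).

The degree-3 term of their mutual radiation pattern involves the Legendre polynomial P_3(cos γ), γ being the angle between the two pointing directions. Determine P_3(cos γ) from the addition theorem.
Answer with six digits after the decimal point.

-0.115816

Summing Y*_{l m}(θ₁,φ₁)·Y_{l m}(θ₂,φ₂) over m ∈ [−3, 3]; prefactor 4π/(2·3+1) = 1.795196:
  m=-3: (0.115323, -0.208499) × (0.180522, -0.342751) = (-0.050645, -0.077166)  (running Σ = (-0.050645, -0.077166))
  m=-2: (-0.072928, -0.385895) × (0.202627, 0.067864) = (0.011411, -0.083142)  (running Σ = (-0.039234, -0.160308))
  m=-1: (-0.115271, -0.095527) × (0.038483, -0.236080) = (-0.026988, 0.023537)  (running Σ = (-0.066222, -0.136771))
  m=0: (0.300346, -0.000000) × (0.226171, 0.000000) = (0.067930, 0.000000)  (running Σ = (0.001707, -0.136771))
  m=1: (0.115271, -0.095527) × (-0.038483, -0.236080) = (-0.026988, -0.023537)  (running Σ = (-0.025281, -0.160308))
  m=2: (-0.072928, 0.385895) × (0.202627, -0.067864) = (0.011411, 0.083142)  (running Σ = (-0.013869, -0.077166))
  m=3: (-0.115323, -0.208499) × (-0.180522, -0.342751) = (-0.050645, 0.077166)  (running Σ = (-0.064515, 0.000000))
Accumulated sum (-0.064515, 0.000000); after 4π/(2l+1) scaling, (-0.115816, 0.000000) ⇒ P_3 = -0.115816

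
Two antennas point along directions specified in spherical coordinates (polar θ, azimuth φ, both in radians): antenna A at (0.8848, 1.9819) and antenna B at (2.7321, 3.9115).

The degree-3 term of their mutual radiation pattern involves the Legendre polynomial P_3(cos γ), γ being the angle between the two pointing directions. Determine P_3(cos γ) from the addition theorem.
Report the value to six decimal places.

0.215265

Summing Y*_{l m}(θ₁,φ₁)·Y_{l m}(θ₂,φ₂) over m ∈ [−3, 3]; prefactor 4π/(2·3+1) = 1.795196:
  term(m=-3) = (0.004481, 0.002415)   from Y*(Ω₁)=(0.182398, -0.064005), Y(Ω₂)=(0.017735, 0.019465)
  term(m=-2) = (0.043397, -0.037879)   from Y*(Ω₁)=(-0.263811, -0.283984), Y(Ω₂)=(-0.004603, 0.148538)
  term(m=-1) = (-0.036468, -0.097239)   from Y*(Ω₁)=(-0.100560, 0.230672), Y(Ω₂)=(-0.296311, 0.287271)
  term(m=+0) = (0.097093, 0.000000)   from Y*(Ω₁)=(-0.234907, -0.000000), Y(Ω₂)=(-0.413323, 0.000000)
  term(m=+1) = (-0.036468, 0.097239)   from Y*(Ω₁)=(0.100560, 0.230672), Y(Ω₂)=(0.296311, 0.287271)
  term(m=+2) = (0.043397, 0.037879)   from Y*(Ω₁)=(-0.263811, 0.283984), Y(Ω₂)=(-0.004603, -0.148538)
  term(m=+3) = (0.004481, -0.002415)   from Y*(Ω₁)=(-0.182398, -0.064005), Y(Ω₂)=(-0.017735, 0.019465)
Σ over m = (0.119912, -0.000000); ×(4π/7) → (0.215265, -0.000000). Real part: 0.215265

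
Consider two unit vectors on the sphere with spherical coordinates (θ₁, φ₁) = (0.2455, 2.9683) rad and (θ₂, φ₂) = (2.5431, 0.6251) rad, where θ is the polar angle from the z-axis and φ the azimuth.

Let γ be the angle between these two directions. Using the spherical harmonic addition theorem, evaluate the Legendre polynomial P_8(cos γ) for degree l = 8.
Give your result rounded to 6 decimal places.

-0.409099

Summing Y*_{l m}(θ₁,φ₁)·Y_{l m}(θ₂,φ₂) over m ∈ [−8, 8]; prefactor 4π/(2·8+1) = 0.739198:
  term(m=-8) = (0.000000, -0.000000)   from Y*(Ω₁)=(0.000001, -0.000006), Y(Ω₂)=(0.001488, 0.005016)
  term(m=-7) = (0.000002, 0.000002)   from Y*(Ω₁)=(-0.000035, 0.000094), Y(Ω₂)=(0.010139, -0.028968)
  term(m=-6) = (0.000009, 0.000113)   from Y*(Ω₁)=(0.000515, -0.000877), Y(Ω₂)=(-0.091222, 0.063622)
  term(m=-5) = (-0.001354, 0.001542)   from Y*(Ω₁)=(-0.004814, 0.005665), Y(Ω₂)=(0.276015, 0.004442)
  term(m=-4) = (-0.018538, 0.000964)   from Y*(Ω₁)=(0.030946, -0.025707), Y(Ω₂)=(-0.369772, -0.275997)
  term(m=-3) = (-0.051546, -0.047676)   from Y*(Ω₁)=(-0.137917, 0.078943), Y(Ω₂)=(0.132472, 0.421513)
  term(m=-2) = (-0.000431, -0.016588)   from Y*(Ω₁)=(0.404489, -0.146087), Y(Ω₂)=(0.012159, -0.036617)
  term(m=-1) = (-0.186917, 0.191839)   from Y*(Ω₁)=(-0.656331, 0.114890), Y(Ω₂)=(0.325967, -0.235230)
  term(m=+0) = (-0.035887, 0.000000)   from Y*(Ω₁)=(0.202769, -0.000000), Y(Ω₂)=(-0.176985, 0.000000)
  term(m=+1) = (-0.186917, -0.191839)   from Y*(Ω₁)=(0.656331, 0.114890), Y(Ω₂)=(-0.325967, -0.235230)
  term(m=+2) = (-0.000431, 0.016588)   from Y*(Ω₁)=(0.404489, 0.146087), Y(Ω₂)=(0.012159, 0.036617)
  term(m=+3) = (-0.051546, 0.047676)   from Y*(Ω₁)=(0.137917, 0.078943), Y(Ω₂)=(-0.132472, 0.421513)
  term(m=+4) = (-0.018538, -0.000964)   from Y*(Ω₁)=(0.030946, 0.025707), Y(Ω₂)=(-0.369772, 0.275997)
  term(m=+5) = (-0.001354, -0.001542)   from Y*(Ω₁)=(0.004814, 0.005665), Y(Ω₂)=(-0.276015, 0.004442)
  term(m=+6) = (0.000009, -0.000113)   from Y*(Ω₁)=(0.000515, 0.000877), Y(Ω₂)=(-0.091222, -0.063622)
  term(m=+7) = (0.000002, -0.000002)   from Y*(Ω₁)=(0.000035, 0.000094), Y(Ω₂)=(-0.010139, -0.028968)
  term(m=+8) = (0.000000, 0.000000)   from Y*(Ω₁)=(0.000001, 0.000006), Y(Ω₂)=(0.001488, -0.005016)
Total Σ_m = (-0.553436, 0.000000). Multiply by 0.739198: (-0.409099, 0.000000). P_8(cos γ) = -0.409099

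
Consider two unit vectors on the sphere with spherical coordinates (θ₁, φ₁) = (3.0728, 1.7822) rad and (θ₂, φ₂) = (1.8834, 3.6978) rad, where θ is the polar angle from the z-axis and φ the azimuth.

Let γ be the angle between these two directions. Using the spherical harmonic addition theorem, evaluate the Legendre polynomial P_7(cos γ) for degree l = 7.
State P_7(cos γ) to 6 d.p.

-0.245416

Summing Y*_{l m}(θ₁,φ₁)·Y_{l m}(θ₂,φ₂) over m ∈ [−7, 7]; prefactor 4π/(2·7+1) = 0.837758:
  [-7]  conj(Y_{7,-7})(Ω₁) = +0.000000-0.000000i ; Y_{7,-7}(Ω₂) = +0.257961-0.241213i ; Δ = +0.000000-0.000000i
  [-6]  conj(Y_{7,-6})(Ω₁) = +0.000000+0.000000i ; Y_{7,-6}(Ω₂) = +0.418940-0.083028i ; Δ = +0.000000+0.000000i
  [-5]  conj(Y_{7,-5})(Ω₁) = -0.000006+0.000003i ; Y_{7,-5}(Ω₂) = +0.061473+0.023177i ; Δ = -0.000000+0.000000i
  [-4]  conj(Y_{7,-4})(Ω₁) = -0.000108-0.000122i ; Y_{7,-4}(Ω₂) = -0.199289-0.259969i ; Δ = -0.000010+0.000052i
  [-3]  conj(Y_{7,-3})(Ω₁) = +0.001681-0.002286i ; Y_{7,-3}(Ω₂) = -0.018275-0.186214i ; Δ = -0.000456-0.000271i
  [-2]  conj(Y_{7,-2})(Ω₁) = +0.031726+0.014275i ; Y_{7,-2}(Ω₂) = -0.113266+0.229547i ; Δ = -0.006870+0.005666i
  [-1]  conj(Y_{7,-1})(Ω₁) = -0.057098+0.266056i ; Y_{7,-1}(Ω₂) = -0.191150+0.118834i ; Δ = -0.020702-0.057642i
  [+0]  conj(Y_{7,0})(Ω₁) = -1.021339-0.000000i ; Y_{7,0}(Ω₂) = +0.231916+0.000000i ; Δ = -0.236865-0.000000i
  [+1]  conj(Y_{7,1})(Ω₁) = +0.057098+0.266056i ; Y_{7,1}(Ω₂) = +0.191150+0.118834i ; Δ = -0.020702+0.057642i
  [+2]  conj(Y_{7,2})(Ω₁) = +0.031726-0.014275i ; Y_{7,2}(Ω₂) = -0.113266-0.229547i ; Δ = -0.006870-0.005666i
  [+3]  conj(Y_{7,3})(Ω₁) = -0.001681-0.002286i ; Y_{7,3}(Ω₂) = +0.018275-0.186214i ; Δ = -0.000456+0.000271i
  [+4]  conj(Y_{7,4})(Ω₁) = -0.000108+0.000122i ; Y_{7,4}(Ω₂) = -0.199289+0.259969i ; Δ = -0.000010-0.000052i
  [+5]  conj(Y_{7,5})(Ω₁) = +0.000006+0.000003i ; Y_{7,5}(Ω₂) = -0.061473+0.023177i ; Δ = -0.000000-0.000000i
  [+6]  conj(Y_{7,6})(Ω₁) = +0.000000-0.000000i ; Y_{7,6}(Ω₂) = +0.418940+0.083028i ; Δ = +0.000000-0.000000i
  [+7]  conj(Y_{7,7})(Ω₁) = -0.000000-0.000000i ; Y_{7,7}(Ω₂) = -0.257961-0.241213i ; Δ = +0.000000+0.000000i
Σ over m = -0.292944+0.000000i; ×(4π/15) → -0.245416+0.000000i. Real part: -0.245416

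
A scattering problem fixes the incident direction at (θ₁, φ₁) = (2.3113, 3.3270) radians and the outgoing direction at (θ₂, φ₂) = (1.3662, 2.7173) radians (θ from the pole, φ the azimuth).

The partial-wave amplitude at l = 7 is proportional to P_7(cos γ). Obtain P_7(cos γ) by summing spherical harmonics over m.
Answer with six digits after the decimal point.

Summing Y*_{l m}(θ₁,φ₁)·Y_{l m}(θ₂,φ₂) over m ∈ [−7, 7]; prefactor 4π/(2·7+1) = 0.837758:
  term(m=-7) = (-0.011074, -0.023252)   from Y*(Ω₁)=(-0.016092, -0.057484), Y(Ω₂)=(0.425114, -0.073650)
  term(m=-6) = (0.059460, 0.033777)   from Y*(Ω₁)=(-0.090330, -0.183077), Y(Ω₂)=(-0.277250, 0.187987)
  term(m=-5) = (0.060231, -0.005623)   from Y*(Ω₁)=(-0.237278, -0.316200), Y(Ω₂)=(-0.080068, 0.130399)
  term(m=-4) = (-0.110439, 0.093550)   from Y*(Ω₁)=(-0.316133, -0.289604), Y(Ω₂)=(0.042549, -0.334899)
  term(m=-3) = (-0.001584, 0.005997)   from Y*(Ω₁)=(-0.097682, -0.060729), Y(Ω₂)=(-0.015829, -0.051552)
  term(m=-2) = (0.035140, 0.095850)   from Y*(Ω₁)=(0.291706, 0.113416), Y(Ω₂)=(0.215622, 0.244750)
  term(m=-1) = (0.003287, 0.002296)   from Y*(Ω₁)=(0.261829, 0.049109), Y(Ω₂)=(0.013715, 0.006196)
  term(m=+0) = (0.077801, 0.000000)   from Y*(Ω₁)=(-0.242264, -0.000000), Y(Ω₂)=(-0.321140, 0.000000)
  term(m=+1) = (0.003287, -0.002296)   from Y*(Ω₁)=(-0.261829, 0.049109), Y(Ω₂)=(-0.013715, 0.006196)
  term(m=+2) = (0.035140, -0.095850)   from Y*(Ω₁)=(0.291706, -0.113416), Y(Ω₂)=(0.215622, -0.244750)
  term(m=+3) = (-0.001584, -0.005997)   from Y*(Ω₁)=(0.097682, -0.060729), Y(Ω₂)=(0.015829, -0.051552)
  term(m=+4) = (-0.110439, -0.093550)   from Y*(Ω₁)=(-0.316133, 0.289604), Y(Ω₂)=(0.042549, 0.334899)
  term(m=+5) = (0.060231, 0.005623)   from Y*(Ω₁)=(0.237278, -0.316200), Y(Ω₂)=(0.080068, 0.130399)
  term(m=+6) = (0.059460, -0.033777)   from Y*(Ω₁)=(-0.090330, 0.183077), Y(Ω₂)=(-0.277250, -0.187987)
  term(m=+7) = (-0.011074, 0.023252)   from Y*(Ω₁)=(0.016092, -0.057484), Y(Ω₂)=(-0.425114, -0.073650)
Accumulated sum (0.147839, -0.000000); after 4π/(2l+1) scaling, (0.123853, -0.000000) ⇒ P_7 = 0.123853

0.123853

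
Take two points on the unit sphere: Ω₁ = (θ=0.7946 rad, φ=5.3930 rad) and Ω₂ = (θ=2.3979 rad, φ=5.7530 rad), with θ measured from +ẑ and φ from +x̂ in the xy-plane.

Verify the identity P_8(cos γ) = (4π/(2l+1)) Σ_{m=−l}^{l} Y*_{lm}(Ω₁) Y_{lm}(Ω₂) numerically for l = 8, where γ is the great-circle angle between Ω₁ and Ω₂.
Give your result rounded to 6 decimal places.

0.234659

Expand P_8 via completeness: Σ_{m} conj(Y_{8,m}) at Ω₁ times Y_{8,m} at Ω₂ —
  [-8]  conj(Y_{8,-8})(Ω₁) = +0.023173-0.025764i ; Y_{8,-8}(Ω₂) = -0.010320-0.020271i ; Δ = -0.000761-0.000204i
  [-7]  conj(Y_{8,-7})(Ω₁) = +0.135897+0.007058i ; Y_{8,-7}(Ω₂) = +0.083292+0.053353i ; Δ = +0.010942+0.007838i
  [-6]  conj(Y_{8,-6})(Ω₁) = +0.185947+0.255717i ; Y_{8,-6}(Ω₂) = -0.258034-0.010203i ; Δ = -0.045372-0.067881i
  [-5]  conj(Y_{8,-5})(Ω₁) = -0.118845+0.444134i ; Y_{8,-5}(Ω₂) = +0.384742-0.205546i ; Δ = +0.045565+0.195305i
  [-4]  conj(Y_{8,-4})(Ω₁) = -0.312205+0.139103i ; Y_{8,-4}(Ω₂) = -0.222390+0.362772i ; Δ = +0.018968-0.144194i
  [-3]  conj(Y_{8,-3})(Ω₁) = +0.072579+0.036962i ; Y_{8,-3}(Ω₂) = +0.001416-0.071642i ; Δ = +0.002751-0.005147i
  [-2]  conj(Y_{8,-2})(Ω₁) = +0.080085+0.376520i ; Y_{8,-2}(Ω₂) = -0.170103-0.303799i ; Δ = +0.100764-0.088377i
  [-1]  conj(Y_{8,-1})(Ω₁) = -0.063930+0.078958i ; Y_{8,-1}(Ω₂) = +0.216143+0.126695i ; Δ = -0.023822+0.008966i
  [+0]  conj(Y_{8,0})(Ω₁) = +0.356050-0.000000i ; Y_{8,0}(Ω₂) = +0.279114+0.000000i ; Δ = +0.099378+0.000000i
  [+1]  conj(Y_{8,1})(Ω₁) = +0.063930+0.078958i ; Y_{8,1}(Ω₂) = -0.216143+0.126695i ; Δ = -0.023822-0.008966i
  [+2]  conj(Y_{8,2})(Ω₁) = +0.080085-0.376520i ; Y_{8,2}(Ω₂) = -0.170103+0.303799i ; Δ = +0.100764+0.088377i
  [+3]  conj(Y_{8,3})(Ω₁) = -0.072579+0.036962i ; Y_{8,3}(Ω₂) = -0.001416-0.071642i ; Δ = +0.002751+0.005147i
  [+4]  conj(Y_{8,4})(Ω₁) = -0.312205-0.139103i ; Y_{8,4}(Ω₂) = -0.222390-0.362772i ; Δ = +0.018968+0.144194i
  [+5]  conj(Y_{8,5})(Ω₁) = +0.118845+0.444134i ; Y_{8,5}(Ω₂) = -0.384742-0.205546i ; Δ = +0.045565-0.195305i
  [+6]  conj(Y_{8,6})(Ω₁) = +0.185947-0.255717i ; Y_{8,6}(Ω₂) = -0.258034+0.010203i ; Δ = -0.045372+0.067881i
  [+7]  conj(Y_{8,7})(Ω₁) = -0.135897+0.007058i ; Y_{8,7}(Ω₂) = -0.083292+0.053353i ; Δ = +0.010942-0.007838i
  [+8]  conj(Y_{8,8})(Ω₁) = +0.023173+0.025764i ; Y_{8,8}(Ω₂) = -0.010320+0.020271i ; Δ = -0.000761+0.000204i
Total Σ_m = +0.317451-0.000000i. Multiply by 0.739198: +0.234659-0.000000i. P_8(cos γ) = 0.234659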